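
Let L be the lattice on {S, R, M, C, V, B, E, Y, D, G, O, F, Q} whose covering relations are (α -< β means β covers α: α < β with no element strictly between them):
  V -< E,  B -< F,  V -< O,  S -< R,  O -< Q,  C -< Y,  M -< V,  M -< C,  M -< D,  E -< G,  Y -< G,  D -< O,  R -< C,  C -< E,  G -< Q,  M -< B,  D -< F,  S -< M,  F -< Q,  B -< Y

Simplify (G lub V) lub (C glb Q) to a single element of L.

G

G ∨ V = G
C ∧ Q = C
G ∨ C = G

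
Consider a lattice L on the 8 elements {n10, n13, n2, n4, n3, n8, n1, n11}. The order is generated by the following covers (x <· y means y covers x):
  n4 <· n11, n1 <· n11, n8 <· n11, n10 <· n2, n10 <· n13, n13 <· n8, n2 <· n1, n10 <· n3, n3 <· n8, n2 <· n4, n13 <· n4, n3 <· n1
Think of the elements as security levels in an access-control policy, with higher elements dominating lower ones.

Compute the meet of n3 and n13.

Common lower bounds of {n3, n13}: n10.
The greatest among these is n10.

n10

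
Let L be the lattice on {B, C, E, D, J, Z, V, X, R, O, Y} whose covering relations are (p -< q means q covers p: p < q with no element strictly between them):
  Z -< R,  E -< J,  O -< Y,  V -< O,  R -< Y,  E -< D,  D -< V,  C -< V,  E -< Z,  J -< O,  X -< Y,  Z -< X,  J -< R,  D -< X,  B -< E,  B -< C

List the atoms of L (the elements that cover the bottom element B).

The atoms are exactly the elements that cover B: C, E.

C, E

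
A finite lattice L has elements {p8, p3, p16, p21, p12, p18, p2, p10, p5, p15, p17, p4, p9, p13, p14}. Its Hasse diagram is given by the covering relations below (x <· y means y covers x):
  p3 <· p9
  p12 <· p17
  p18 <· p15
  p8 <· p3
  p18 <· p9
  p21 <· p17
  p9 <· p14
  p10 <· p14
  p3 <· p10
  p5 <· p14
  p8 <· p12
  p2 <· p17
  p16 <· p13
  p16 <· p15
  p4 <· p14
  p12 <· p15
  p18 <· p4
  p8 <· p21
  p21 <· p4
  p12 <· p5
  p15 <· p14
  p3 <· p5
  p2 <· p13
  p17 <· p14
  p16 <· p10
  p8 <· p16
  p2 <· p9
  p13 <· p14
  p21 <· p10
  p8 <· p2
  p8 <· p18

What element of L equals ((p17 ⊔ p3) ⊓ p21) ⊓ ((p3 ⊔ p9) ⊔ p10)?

p17 ∨ p3 = p14
p14 ∧ p21 = p21
p3 ∨ p9 = p9
p9 ∨ p10 = p14
p21 ∧ p14 = p21

p21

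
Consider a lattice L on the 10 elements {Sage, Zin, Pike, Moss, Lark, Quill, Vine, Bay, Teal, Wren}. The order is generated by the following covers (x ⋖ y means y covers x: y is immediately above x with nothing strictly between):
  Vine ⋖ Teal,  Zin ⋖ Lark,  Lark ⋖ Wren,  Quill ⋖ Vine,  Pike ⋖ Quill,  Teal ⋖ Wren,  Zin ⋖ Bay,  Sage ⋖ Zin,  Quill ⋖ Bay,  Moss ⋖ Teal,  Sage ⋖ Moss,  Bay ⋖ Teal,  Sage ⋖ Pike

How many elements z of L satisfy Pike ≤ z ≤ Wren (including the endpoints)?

The interval [Pike, Wren] = {Bay, Pike, Quill, Teal, Vine, Wren}, which has 6 elements.

6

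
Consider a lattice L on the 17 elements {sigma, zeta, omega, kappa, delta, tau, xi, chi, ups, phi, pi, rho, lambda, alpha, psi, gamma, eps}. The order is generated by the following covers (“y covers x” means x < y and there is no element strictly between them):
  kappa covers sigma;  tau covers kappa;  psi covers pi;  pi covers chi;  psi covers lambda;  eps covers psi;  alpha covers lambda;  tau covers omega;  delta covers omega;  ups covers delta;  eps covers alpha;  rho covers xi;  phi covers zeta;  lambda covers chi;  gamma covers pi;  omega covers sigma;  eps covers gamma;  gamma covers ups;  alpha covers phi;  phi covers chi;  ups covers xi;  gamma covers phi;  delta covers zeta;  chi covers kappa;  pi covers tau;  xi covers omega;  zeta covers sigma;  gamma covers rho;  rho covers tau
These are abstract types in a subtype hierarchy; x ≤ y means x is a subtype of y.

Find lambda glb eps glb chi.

chi

Common lower bounds of {lambda, eps, chi}: chi, kappa, sigma.
The greatest among these is chi.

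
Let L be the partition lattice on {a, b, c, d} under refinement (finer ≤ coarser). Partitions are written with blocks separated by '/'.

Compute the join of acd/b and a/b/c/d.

acd/b

The join of acd/b and a/b/c/d merges any blocks that overlap across the partitions, giving acd/b.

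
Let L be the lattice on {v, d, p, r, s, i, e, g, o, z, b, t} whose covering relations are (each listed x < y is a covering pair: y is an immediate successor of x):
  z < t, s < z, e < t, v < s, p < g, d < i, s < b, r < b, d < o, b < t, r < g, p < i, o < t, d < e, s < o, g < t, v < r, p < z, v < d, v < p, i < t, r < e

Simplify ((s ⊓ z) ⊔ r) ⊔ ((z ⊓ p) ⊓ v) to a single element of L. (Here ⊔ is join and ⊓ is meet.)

b

s ∧ z = s
s ∨ r = b
z ∧ p = p
p ∧ v = v
b ∨ v = b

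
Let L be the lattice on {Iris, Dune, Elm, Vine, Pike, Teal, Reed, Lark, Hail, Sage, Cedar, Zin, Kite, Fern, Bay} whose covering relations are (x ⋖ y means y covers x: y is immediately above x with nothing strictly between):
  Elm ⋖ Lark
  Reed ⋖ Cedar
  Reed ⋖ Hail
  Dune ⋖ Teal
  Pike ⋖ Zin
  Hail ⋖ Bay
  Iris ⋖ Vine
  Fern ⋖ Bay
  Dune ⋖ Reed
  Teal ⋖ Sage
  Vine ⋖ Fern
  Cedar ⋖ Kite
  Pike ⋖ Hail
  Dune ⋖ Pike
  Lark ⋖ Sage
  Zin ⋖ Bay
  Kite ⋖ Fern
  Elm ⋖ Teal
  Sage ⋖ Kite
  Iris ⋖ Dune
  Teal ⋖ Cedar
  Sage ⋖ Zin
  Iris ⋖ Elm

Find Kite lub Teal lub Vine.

Common upper bounds of {Kite, Teal, Vine}: Bay, Fern.
The least among these is Fern.

Fern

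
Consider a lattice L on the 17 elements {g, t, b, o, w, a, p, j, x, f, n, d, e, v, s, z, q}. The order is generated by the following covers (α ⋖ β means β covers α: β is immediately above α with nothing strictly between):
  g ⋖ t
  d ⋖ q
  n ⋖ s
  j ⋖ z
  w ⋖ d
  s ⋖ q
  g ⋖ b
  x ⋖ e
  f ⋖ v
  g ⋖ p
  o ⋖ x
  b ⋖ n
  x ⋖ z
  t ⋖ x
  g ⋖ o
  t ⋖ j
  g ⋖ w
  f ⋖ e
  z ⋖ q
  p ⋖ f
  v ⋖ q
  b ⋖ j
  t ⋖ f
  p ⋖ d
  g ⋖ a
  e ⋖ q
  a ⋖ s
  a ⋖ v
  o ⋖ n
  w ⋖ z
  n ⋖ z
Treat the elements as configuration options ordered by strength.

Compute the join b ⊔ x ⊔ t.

z

Common upper bounds of {b, x, t}: q, z.
The least among these is z.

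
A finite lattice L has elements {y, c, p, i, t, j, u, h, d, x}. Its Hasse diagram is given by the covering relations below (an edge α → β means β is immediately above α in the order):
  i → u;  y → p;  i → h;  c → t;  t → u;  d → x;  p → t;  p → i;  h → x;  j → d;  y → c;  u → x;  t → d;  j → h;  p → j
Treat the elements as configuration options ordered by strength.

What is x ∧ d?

d

Common lower bounds of {x, d}: c, d, j, p, t, y.
The greatest among these is d.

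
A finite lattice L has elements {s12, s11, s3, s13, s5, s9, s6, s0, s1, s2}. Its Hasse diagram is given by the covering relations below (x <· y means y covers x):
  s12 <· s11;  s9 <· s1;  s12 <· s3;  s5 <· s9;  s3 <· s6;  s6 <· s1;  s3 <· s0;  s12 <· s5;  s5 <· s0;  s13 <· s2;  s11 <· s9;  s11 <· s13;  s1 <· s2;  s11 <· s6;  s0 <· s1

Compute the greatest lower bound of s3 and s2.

s3

Common lower bounds of {s3, s2}: s12, s3.
The greatest among these is s3.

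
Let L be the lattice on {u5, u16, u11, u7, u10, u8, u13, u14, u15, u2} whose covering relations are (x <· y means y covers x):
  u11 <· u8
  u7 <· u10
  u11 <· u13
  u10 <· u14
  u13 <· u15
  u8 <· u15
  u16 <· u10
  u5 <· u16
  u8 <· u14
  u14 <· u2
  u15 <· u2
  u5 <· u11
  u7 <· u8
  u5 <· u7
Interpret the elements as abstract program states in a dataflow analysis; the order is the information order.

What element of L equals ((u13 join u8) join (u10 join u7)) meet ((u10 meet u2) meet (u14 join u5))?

u10

u13 ∨ u8 = u15
u10 ∨ u7 = u10
u15 ∨ u10 = u2
u10 ∧ u2 = u10
u14 ∨ u5 = u14
u10 ∧ u14 = u10
u2 ∧ u10 = u10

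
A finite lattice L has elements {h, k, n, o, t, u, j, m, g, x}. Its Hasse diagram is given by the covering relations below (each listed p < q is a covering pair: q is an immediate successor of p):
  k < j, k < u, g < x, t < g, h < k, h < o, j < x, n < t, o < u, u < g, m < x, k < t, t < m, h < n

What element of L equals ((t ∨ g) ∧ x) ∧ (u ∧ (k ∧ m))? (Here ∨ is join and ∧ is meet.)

k

t ∨ g = g
g ∧ x = g
k ∧ m = k
u ∧ k = k
g ∧ k = k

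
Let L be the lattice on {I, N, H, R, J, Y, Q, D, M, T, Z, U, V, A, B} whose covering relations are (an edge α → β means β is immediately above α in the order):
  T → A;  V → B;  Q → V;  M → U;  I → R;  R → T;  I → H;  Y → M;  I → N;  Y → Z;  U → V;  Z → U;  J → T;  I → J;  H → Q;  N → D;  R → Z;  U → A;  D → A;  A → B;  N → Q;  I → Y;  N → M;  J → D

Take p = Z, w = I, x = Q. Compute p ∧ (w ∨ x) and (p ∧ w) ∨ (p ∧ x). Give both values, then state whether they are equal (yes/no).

w ∨ x = Q, so p ∧ (w ∨ x) = Z ∧ Q = I.
p ∧ w = I and p ∧ x = I, so (p ∧ w) ∨ (p ∧ x) = I ∨ I = I.
Equal: yes.

I; I; yes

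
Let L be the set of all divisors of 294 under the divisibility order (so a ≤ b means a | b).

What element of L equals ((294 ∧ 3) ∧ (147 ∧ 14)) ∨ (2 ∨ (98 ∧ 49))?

294 ∧ 3 = 3
147 ∧ 14 = 7
3 ∧ 7 = 1
98 ∧ 49 = 49
2 ∨ 49 = 98
1 ∨ 98 = 98

98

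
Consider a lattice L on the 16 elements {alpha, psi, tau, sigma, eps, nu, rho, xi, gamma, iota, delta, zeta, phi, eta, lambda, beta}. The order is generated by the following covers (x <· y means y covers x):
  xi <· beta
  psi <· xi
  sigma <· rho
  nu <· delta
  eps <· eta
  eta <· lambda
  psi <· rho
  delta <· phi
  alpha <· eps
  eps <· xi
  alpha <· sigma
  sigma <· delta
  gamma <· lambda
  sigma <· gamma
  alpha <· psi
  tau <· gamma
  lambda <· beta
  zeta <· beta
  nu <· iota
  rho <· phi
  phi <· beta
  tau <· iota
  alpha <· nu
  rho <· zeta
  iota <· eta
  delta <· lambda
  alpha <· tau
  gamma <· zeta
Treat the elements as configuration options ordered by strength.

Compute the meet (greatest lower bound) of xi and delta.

Common lower bounds of {xi, delta}: alpha.
The greatest among these is alpha.

alpha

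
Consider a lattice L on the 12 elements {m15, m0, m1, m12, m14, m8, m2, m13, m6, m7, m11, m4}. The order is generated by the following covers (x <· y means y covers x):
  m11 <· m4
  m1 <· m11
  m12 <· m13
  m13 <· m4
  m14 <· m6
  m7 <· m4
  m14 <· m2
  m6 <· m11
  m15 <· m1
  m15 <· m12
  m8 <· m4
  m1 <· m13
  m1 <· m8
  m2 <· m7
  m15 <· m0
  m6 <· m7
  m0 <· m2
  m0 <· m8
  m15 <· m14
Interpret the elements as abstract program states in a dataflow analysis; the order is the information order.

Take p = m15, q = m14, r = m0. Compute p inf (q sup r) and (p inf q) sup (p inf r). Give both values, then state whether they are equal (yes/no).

m15; m15; yes

q sup r = m2, so p inf (q sup r) = m15 inf m2 = m15.
p inf q = m15 and p inf r = m15, so (p inf q) sup (p inf r) = m15 sup m15 = m15.
Equal: yes.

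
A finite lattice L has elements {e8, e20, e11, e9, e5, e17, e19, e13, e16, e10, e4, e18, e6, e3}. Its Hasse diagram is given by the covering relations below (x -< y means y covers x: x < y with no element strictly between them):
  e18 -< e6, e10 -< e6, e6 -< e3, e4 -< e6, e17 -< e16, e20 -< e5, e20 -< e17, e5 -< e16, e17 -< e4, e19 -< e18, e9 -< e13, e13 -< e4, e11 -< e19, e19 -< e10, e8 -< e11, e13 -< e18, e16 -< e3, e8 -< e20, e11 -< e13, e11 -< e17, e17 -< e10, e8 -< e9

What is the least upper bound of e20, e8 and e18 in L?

e6

Common upper bounds of {e20, e8, e18}: e3, e6.
The least among these is e6.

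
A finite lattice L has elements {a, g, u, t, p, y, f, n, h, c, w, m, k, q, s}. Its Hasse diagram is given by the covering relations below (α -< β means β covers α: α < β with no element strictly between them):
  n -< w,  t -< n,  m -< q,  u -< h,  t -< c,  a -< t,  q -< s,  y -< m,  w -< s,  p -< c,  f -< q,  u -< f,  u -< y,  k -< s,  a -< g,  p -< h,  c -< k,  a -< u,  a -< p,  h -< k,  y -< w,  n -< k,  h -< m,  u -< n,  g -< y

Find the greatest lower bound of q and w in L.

y

Common lower bounds of {q, w}: a, g, u, y.
The greatest among these is y.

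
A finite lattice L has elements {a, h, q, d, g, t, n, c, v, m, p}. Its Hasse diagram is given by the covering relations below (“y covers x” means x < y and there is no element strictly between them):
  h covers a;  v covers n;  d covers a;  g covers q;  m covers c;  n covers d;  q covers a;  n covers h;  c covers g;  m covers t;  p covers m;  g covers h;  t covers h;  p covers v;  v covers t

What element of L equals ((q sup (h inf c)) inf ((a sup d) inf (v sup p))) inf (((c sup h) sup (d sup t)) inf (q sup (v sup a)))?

a

h ∧ c = h
q ∨ h = g
a ∨ d = d
v ∨ p = p
d ∧ p = d
g ∧ d = a
c ∨ h = c
d ∨ t = v
c ∨ v = p
v ∨ a = v
q ∨ v = p
p ∧ p = p
a ∧ p = a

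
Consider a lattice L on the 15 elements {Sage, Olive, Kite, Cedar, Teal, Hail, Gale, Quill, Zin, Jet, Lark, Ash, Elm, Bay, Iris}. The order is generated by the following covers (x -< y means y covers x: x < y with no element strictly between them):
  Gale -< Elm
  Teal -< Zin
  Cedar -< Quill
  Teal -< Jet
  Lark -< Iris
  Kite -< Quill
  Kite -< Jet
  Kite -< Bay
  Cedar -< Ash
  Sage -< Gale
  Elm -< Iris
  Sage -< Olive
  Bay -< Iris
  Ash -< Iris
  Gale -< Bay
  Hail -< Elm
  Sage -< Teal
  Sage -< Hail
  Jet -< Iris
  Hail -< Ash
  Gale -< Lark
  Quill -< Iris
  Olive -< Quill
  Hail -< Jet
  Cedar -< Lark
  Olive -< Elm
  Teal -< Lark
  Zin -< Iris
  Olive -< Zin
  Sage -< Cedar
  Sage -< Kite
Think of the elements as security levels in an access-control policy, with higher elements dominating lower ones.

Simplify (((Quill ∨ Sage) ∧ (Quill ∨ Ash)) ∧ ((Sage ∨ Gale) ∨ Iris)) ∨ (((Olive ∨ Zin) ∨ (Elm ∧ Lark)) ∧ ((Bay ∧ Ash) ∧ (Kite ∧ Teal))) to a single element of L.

Quill

Quill ∨ Sage = Quill
Quill ∨ Ash = Iris
Quill ∧ Iris = Quill
Sage ∨ Gale = Gale
Gale ∨ Iris = Iris
Quill ∧ Iris = Quill
Olive ∨ Zin = Zin
Elm ∧ Lark = Gale
Zin ∨ Gale = Iris
Bay ∧ Ash = Sage
Kite ∧ Teal = Sage
Sage ∧ Sage = Sage
Iris ∧ Sage = Sage
Quill ∨ Sage = Quill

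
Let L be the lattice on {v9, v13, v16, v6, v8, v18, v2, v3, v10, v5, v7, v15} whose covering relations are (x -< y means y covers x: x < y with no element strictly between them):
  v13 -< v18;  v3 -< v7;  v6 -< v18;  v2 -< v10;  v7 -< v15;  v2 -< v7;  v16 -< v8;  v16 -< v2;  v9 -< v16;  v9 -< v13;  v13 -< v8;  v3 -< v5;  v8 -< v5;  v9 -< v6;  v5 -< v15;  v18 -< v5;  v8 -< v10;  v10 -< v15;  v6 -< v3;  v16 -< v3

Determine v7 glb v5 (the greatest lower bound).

Common lower bounds of {v7, v5}: v16, v3, v6, v9.
The greatest among these is v3.

v3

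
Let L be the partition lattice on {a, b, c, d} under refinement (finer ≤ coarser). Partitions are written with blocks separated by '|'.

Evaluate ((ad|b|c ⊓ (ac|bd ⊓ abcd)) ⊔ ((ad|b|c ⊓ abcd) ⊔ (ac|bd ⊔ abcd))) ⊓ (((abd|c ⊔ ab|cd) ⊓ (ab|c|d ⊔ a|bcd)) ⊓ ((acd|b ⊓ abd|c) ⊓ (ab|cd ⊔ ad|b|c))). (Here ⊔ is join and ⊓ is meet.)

ac|bd ∧ abcd = ac|bd
ad|b|c ∧ ac|bd = a|b|c|d
ad|b|c ∧ abcd = ad|b|c
ac|bd ∨ abcd = abcd
ad|b|c ∨ abcd = abcd
a|b|c|d ∨ abcd = abcd
abd|c ∨ ab|cd = abcd
ab|c|d ∨ a|bcd = abcd
abcd ∧ abcd = abcd
acd|b ∧ abd|c = ad|b|c
ab|cd ∨ ad|b|c = abcd
ad|b|c ∧ abcd = ad|b|c
abcd ∧ ad|b|c = ad|b|c
abcd ∧ ad|b|c = ad|b|c

ad|b|c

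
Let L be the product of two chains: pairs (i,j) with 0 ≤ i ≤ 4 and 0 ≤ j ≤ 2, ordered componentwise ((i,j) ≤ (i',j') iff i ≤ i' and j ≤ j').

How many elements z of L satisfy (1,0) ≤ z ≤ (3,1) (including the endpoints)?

6

The interval [(1,0), (3,1)] = {(1,0), (1,1), (2,0), (2,1), (3,0), (3,1)}, which has 6 elements.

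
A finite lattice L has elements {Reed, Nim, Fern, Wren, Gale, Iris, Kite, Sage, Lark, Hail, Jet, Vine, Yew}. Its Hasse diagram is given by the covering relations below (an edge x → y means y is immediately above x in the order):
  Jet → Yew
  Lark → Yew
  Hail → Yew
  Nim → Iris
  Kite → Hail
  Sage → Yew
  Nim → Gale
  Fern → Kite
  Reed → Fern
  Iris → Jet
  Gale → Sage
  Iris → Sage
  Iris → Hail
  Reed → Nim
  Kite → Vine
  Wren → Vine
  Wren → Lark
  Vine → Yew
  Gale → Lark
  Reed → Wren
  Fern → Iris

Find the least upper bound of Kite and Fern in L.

Common upper bounds of {Kite, Fern}: Hail, Kite, Vine, Yew.
The least among these is Kite.

Kite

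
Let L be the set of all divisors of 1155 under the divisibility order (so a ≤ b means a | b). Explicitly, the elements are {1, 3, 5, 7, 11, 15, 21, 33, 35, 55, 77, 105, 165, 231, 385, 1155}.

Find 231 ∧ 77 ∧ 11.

11

In the divisibility order, the meet is the greatest common divisor: gcd(231, 77, 11) = 11.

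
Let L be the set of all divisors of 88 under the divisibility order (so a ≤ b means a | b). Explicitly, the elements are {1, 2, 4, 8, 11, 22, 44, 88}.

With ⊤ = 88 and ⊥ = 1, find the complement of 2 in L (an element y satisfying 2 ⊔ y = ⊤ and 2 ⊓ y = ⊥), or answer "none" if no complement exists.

For every candidate y, either 2 ∨ y ≠ 88 or 2 ∧ y ≠ 1; no complement exists.

none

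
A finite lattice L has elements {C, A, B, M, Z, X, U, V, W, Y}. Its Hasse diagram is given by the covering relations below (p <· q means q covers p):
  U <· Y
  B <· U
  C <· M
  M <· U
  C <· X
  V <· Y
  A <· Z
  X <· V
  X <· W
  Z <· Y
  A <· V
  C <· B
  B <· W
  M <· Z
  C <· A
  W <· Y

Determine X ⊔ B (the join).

W

Common upper bounds of {X, B}: W, Y.
The least among these is W.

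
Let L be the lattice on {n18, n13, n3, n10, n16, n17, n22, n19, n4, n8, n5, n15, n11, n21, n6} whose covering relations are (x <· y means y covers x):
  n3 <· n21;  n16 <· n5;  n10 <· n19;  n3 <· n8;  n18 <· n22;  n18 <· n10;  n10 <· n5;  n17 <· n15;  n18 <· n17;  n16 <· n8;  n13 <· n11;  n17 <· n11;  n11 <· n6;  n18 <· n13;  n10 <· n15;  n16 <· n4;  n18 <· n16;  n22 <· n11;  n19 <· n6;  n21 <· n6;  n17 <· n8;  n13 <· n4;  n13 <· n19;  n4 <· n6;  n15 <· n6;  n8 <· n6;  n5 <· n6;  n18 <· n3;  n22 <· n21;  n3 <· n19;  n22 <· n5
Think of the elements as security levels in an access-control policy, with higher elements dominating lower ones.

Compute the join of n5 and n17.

n6

Common upper bounds of {n5, n17}: n6.
The least among these is n6.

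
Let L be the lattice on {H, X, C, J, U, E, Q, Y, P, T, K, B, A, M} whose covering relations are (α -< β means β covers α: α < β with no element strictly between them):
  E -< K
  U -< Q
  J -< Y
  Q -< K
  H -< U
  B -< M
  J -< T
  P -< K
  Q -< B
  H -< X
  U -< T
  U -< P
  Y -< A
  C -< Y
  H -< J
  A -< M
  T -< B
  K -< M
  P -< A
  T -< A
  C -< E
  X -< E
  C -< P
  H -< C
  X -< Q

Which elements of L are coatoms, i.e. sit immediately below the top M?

The coatoms are exactly the elements covered by M: A, B, K.

A, B, K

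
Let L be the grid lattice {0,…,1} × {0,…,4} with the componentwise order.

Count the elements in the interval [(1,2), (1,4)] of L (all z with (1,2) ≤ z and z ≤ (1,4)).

3

The interval [(1,2), (1,4)] = {(1,2), (1,3), (1,4)}, which has 3 elements.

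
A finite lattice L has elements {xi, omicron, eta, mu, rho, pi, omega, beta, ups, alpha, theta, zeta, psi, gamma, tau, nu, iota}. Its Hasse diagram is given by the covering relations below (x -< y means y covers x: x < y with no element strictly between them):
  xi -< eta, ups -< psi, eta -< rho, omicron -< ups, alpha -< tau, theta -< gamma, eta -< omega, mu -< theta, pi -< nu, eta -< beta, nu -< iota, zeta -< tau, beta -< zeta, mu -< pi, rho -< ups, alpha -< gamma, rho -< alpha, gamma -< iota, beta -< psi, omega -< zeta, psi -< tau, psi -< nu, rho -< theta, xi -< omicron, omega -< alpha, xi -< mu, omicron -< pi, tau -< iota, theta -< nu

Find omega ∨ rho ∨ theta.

gamma

Common upper bounds of {omega, rho, theta}: gamma, iota.
The least among these is gamma.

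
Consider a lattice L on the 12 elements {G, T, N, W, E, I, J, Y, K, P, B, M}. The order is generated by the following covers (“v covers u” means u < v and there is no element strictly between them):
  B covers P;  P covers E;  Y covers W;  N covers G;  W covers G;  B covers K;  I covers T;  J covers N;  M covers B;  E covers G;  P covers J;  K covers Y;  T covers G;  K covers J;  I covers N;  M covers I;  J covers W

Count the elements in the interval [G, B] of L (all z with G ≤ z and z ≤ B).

The interval [G, B] = {B, E, G, J, K, N, P, W, Y}, which has 9 elements.

9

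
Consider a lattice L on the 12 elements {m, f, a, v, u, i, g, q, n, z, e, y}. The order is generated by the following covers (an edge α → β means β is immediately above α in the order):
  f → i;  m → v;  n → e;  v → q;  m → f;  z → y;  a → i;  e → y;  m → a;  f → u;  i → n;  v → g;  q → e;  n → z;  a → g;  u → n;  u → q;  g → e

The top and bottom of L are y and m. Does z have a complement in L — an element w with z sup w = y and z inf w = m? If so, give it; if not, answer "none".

v

Need w with z ∨ w = y and z ∧ w = m.
Checking each element gives: v.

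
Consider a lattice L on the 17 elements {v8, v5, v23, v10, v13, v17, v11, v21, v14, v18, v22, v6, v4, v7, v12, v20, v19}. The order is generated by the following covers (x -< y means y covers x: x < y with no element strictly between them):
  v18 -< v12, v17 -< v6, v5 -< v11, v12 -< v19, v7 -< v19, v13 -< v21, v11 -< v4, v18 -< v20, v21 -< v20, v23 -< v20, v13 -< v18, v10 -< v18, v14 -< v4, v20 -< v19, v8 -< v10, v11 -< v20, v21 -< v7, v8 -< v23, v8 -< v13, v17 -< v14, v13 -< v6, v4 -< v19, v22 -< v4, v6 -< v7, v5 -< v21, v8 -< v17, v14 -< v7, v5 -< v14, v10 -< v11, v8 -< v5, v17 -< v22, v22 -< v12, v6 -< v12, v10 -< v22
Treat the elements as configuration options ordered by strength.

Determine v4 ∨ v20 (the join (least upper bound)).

Common upper bounds of {v4, v20}: v19.
The least among these is v19.

v19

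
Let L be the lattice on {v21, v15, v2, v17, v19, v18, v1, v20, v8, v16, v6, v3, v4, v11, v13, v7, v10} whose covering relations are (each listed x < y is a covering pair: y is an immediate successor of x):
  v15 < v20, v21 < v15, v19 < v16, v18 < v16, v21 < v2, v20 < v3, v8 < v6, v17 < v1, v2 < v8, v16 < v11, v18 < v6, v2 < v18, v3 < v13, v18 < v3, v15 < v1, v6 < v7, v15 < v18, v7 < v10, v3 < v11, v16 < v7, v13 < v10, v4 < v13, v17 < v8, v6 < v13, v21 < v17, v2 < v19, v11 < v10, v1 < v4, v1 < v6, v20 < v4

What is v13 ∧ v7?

v6

Common lower bounds of {v13, v7}: v1, v15, v17, v18, v2, v21, v6, v8.
The greatest among these is v6.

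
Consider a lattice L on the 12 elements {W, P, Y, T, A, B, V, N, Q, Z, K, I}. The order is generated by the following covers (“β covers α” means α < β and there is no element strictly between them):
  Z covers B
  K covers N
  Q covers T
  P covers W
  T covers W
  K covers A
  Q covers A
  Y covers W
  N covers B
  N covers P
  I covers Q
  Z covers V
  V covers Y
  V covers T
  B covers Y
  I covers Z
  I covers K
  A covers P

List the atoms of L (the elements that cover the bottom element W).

The atoms are exactly the elements that cover W: P, T, Y.

P, T, Y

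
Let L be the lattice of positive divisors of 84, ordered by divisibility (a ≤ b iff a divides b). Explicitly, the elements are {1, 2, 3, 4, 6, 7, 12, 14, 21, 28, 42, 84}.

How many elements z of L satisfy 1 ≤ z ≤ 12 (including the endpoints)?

6

The interval [1, 12] = {1, 12, 2, 3, 4, 6}, which has 6 elements.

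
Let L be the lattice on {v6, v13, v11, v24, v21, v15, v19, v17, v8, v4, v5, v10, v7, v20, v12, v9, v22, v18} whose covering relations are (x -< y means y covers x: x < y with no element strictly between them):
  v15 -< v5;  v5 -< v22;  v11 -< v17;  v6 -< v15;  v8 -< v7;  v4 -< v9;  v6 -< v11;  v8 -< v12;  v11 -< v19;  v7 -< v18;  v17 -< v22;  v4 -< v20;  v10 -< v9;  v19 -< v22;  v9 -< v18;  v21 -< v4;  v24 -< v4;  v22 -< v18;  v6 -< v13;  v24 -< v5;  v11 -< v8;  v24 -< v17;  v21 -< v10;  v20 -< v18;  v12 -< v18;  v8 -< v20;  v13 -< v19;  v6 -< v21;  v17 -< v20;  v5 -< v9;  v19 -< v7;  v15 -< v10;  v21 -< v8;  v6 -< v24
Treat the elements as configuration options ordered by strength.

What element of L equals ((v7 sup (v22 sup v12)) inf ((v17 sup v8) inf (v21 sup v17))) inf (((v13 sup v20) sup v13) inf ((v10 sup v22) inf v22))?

v17

v22 ∨ v12 = v18
v7 ∨ v18 = v18
v17 ∨ v8 = v20
v21 ∨ v17 = v20
v20 ∧ v20 = v20
v18 ∧ v20 = v20
v13 ∨ v20 = v18
v18 ∨ v13 = v18
v10 ∨ v22 = v18
v18 ∧ v22 = v22
v18 ∧ v22 = v22
v20 ∧ v22 = v17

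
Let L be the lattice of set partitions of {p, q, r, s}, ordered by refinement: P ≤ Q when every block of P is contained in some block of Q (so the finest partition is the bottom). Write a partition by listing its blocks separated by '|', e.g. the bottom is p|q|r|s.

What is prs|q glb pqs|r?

The meet (common refinement) of prs|q and pqs|r intersects blocks pairwise, giving ps|q|r.

ps|q|r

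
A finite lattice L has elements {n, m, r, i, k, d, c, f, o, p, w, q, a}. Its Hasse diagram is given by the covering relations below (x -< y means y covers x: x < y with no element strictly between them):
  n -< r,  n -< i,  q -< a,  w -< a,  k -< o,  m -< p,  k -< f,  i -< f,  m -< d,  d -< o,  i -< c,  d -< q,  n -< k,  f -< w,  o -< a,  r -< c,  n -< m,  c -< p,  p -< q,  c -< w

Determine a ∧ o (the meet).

o

Common lower bounds of {a, o}: d, k, m, n, o.
The greatest among these is o.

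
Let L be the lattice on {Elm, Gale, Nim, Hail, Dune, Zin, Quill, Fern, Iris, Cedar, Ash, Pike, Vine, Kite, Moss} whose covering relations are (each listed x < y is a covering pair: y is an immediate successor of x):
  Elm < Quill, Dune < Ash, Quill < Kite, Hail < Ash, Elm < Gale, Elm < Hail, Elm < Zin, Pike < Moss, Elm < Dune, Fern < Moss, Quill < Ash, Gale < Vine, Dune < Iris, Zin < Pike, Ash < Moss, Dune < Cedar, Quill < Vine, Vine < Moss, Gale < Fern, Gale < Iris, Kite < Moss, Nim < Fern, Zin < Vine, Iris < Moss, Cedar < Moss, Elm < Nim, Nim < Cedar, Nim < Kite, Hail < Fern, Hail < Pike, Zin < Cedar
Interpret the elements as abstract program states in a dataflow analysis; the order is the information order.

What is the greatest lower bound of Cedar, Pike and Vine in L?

Zin

Common lower bounds of {Cedar, Pike, Vine}: Elm, Zin.
The greatest among these is Zin.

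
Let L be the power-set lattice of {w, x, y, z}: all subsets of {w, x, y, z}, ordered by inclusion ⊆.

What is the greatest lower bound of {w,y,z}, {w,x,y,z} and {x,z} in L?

{z}

Under ⊆, meet is intersection: {w,y,z} ∩ {w,x,y,z} ∩ {x,z} = {z}.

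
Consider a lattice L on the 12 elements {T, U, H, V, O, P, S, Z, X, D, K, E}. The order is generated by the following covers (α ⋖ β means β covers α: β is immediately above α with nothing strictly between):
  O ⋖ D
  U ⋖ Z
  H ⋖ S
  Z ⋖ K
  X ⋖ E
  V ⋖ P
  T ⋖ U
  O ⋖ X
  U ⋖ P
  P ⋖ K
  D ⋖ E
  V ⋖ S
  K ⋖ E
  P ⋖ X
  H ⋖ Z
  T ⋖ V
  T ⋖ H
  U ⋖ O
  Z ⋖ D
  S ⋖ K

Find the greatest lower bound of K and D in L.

Z

Common lower bounds of {K, D}: H, T, U, Z.
The greatest among these is Z.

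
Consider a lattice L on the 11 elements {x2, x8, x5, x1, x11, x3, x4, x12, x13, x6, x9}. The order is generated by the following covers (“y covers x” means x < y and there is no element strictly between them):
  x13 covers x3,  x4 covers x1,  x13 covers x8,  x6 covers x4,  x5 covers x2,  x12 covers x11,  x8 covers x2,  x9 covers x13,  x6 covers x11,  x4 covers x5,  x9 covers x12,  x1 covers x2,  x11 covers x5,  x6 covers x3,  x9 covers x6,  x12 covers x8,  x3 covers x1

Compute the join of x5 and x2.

Common upper bounds of {x5, x2}: x11, x12, x4, x5, x6, x9.
The least among these is x5.

x5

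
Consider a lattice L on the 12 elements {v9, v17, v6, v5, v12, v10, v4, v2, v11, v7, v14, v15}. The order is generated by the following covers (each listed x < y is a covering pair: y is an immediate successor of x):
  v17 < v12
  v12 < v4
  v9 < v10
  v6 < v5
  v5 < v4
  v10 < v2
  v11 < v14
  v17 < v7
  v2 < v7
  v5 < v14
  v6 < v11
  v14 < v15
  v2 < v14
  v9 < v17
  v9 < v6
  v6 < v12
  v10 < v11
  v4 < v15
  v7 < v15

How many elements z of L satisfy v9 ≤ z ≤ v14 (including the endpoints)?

7

The interval [v9, v14] = {v10, v11, v14, v2, v5, v6, v9}, which has 7 elements.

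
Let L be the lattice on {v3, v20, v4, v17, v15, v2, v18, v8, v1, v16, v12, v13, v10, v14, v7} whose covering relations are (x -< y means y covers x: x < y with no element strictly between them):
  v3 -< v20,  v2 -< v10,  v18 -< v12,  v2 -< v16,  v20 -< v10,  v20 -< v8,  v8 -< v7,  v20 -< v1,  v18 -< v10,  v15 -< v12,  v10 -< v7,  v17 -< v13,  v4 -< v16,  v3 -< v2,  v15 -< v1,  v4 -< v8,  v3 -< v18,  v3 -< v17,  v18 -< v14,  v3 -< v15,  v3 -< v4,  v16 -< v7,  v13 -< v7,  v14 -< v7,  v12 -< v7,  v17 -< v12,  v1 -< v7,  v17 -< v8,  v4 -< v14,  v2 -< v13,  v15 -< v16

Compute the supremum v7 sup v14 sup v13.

Common upper bounds of {v7, v14, v13}: v7.
The least among these is v7.

v7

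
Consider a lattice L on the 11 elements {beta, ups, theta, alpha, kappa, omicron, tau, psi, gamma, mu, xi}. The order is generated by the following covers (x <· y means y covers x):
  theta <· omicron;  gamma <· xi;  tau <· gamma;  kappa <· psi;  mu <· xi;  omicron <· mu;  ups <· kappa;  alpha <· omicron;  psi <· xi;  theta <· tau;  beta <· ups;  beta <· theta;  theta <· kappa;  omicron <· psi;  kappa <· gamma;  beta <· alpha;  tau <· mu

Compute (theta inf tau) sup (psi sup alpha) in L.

psi

theta ∧ tau = theta
psi ∨ alpha = psi
theta ∨ psi = psi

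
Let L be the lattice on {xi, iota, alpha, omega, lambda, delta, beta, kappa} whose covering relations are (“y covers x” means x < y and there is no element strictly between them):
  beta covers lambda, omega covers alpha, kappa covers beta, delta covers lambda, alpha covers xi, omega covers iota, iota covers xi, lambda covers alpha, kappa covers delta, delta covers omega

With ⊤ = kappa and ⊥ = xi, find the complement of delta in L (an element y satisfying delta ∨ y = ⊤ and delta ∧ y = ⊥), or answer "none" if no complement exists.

For every candidate y, either delta ∨ y ≠ kappa or delta ∧ y ≠ xi; no complement exists.

none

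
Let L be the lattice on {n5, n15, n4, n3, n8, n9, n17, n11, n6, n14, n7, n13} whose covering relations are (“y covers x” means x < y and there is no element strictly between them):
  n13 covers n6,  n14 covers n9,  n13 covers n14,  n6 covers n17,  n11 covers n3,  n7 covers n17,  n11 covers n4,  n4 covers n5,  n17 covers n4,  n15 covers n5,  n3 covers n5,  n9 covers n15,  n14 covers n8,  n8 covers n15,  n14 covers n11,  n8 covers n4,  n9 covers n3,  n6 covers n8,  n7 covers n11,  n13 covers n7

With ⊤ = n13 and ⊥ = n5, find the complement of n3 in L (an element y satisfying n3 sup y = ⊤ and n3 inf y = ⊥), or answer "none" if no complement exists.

Need y with n3 ∨ y = n13 and n3 ∧ y = n5.
Checking each element gives: n6.

n6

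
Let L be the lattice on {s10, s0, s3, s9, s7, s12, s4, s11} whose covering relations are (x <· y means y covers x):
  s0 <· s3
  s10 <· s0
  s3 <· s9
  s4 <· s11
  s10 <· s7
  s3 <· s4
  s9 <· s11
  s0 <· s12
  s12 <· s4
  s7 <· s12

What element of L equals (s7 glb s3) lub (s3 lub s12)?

s7 ∧ s3 = s10
s3 ∨ s12 = s4
s10 ∨ s4 = s4

s4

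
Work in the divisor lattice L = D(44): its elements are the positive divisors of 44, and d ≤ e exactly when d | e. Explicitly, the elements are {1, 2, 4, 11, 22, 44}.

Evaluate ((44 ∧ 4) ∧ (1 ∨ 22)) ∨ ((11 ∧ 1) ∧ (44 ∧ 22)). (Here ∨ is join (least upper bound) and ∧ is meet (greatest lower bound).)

44 ∧ 4 = 4
1 ∨ 22 = 22
4 ∧ 22 = 2
11 ∧ 1 = 1
44 ∧ 22 = 22
1 ∧ 22 = 1
2 ∨ 1 = 2

2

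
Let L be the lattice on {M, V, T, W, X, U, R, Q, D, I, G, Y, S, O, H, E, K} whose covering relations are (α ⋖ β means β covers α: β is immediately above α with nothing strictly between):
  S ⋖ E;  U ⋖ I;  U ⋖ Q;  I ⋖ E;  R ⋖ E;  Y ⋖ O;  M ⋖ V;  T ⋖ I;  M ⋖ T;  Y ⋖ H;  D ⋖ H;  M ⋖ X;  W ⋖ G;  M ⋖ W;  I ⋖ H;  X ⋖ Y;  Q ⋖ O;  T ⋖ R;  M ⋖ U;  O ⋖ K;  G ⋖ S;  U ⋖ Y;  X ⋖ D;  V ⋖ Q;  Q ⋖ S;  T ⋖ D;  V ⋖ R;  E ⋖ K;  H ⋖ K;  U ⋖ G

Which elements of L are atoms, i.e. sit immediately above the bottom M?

The atoms are exactly the elements that cover M: T, U, V, W, X.

T, U, V, W, X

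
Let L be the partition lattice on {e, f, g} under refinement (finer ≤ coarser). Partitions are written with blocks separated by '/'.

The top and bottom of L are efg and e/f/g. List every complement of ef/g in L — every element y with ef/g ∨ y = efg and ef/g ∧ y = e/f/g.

e/fg, eg/f

Need y with ef/g ∨ y = efg and ef/g ∧ y = e/f/g.
Checking each element gives: e/fg, eg/f.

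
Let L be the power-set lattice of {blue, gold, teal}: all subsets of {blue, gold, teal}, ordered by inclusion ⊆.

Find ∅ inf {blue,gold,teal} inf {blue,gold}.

Under ⊆, meet is intersection: ∅ ∩ {blue,gold,teal} ∩ {blue,gold} = ∅.

∅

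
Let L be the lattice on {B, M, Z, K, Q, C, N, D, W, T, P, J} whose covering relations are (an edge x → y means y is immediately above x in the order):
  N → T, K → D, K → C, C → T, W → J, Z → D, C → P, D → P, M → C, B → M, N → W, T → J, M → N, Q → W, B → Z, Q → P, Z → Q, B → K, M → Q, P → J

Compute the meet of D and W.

Z

Common lower bounds of {D, W}: B, Z.
The greatest among these is Z.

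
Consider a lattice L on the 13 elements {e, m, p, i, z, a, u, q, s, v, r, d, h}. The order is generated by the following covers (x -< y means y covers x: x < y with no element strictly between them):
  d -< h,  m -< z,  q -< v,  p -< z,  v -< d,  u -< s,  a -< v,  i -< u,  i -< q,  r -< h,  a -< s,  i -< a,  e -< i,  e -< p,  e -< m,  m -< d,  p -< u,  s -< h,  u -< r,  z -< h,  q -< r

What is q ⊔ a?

Common upper bounds of {q, a}: d, h, v.
The least among these is v.

v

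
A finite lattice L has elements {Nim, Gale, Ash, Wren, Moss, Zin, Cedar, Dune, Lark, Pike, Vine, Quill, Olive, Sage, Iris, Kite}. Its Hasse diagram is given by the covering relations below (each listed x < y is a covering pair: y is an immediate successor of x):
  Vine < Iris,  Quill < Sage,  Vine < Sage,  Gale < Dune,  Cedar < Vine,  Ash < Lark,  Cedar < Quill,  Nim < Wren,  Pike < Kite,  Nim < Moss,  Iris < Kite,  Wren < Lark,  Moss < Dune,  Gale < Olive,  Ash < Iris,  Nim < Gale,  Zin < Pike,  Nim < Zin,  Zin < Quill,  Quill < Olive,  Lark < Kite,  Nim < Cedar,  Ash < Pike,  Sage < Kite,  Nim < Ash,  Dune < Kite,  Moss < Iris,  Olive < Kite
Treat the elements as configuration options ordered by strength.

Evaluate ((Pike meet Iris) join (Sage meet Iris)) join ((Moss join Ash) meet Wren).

Pike ∧ Iris = Ash
Sage ∧ Iris = Vine
Ash ∨ Vine = Iris
Moss ∨ Ash = Iris
Iris ∧ Wren = Nim
Iris ∨ Nim = Iris

Iris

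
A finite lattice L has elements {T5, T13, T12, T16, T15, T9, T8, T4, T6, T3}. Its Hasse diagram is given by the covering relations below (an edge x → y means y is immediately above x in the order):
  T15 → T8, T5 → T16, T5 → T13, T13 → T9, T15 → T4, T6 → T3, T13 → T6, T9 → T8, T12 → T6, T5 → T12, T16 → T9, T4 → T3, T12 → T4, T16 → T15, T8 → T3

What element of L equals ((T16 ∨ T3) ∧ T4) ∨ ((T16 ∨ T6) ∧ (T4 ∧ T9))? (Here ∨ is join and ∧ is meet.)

T16 ∨ T3 = T3
T3 ∧ T4 = T4
T16 ∨ T6 = T3
T4 ∧ T9 = T16
T3 ∧ T16 = T16
T4 ∨ T16 = T4

T4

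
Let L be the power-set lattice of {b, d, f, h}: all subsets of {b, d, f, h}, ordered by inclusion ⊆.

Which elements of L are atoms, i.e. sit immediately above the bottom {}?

The atoms are exactly the elements that cover {}: {b}, {d}, {f}, {h}.

{b}, {d}, {f}, {h}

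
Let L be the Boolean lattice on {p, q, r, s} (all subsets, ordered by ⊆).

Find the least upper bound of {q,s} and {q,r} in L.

Under ⊆, join is union: {q,s} ∪ {q,r} = {q,r,s}.

{q,r,s}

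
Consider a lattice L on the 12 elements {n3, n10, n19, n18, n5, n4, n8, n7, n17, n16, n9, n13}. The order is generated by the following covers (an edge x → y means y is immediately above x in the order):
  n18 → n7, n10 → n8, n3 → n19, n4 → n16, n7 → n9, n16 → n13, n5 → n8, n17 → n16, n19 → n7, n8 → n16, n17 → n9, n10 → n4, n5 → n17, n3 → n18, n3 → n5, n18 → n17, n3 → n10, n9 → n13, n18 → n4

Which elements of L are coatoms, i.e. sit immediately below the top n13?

The coatoms are exactly the elements covered by n13: n16, n9.

n16, n9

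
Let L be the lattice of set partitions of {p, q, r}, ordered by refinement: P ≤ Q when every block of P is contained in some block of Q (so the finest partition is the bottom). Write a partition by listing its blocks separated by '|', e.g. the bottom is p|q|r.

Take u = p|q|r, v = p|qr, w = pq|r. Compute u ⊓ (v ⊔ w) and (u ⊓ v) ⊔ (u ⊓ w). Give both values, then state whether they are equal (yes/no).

p|q|r; p|q|r; yes

v ⊔ w = pqr, so u ⊓ (v ⊔ w) = p|q|r ⊓ pqr = p|q|r.
u ⊓ v = p|q|r and u ⊓ w = p|q|r, so (u ⊓ v) ⊔ (u ⊓ w) = p|q|r ⊔ p|q|r = p|q|r.
Equal: yes.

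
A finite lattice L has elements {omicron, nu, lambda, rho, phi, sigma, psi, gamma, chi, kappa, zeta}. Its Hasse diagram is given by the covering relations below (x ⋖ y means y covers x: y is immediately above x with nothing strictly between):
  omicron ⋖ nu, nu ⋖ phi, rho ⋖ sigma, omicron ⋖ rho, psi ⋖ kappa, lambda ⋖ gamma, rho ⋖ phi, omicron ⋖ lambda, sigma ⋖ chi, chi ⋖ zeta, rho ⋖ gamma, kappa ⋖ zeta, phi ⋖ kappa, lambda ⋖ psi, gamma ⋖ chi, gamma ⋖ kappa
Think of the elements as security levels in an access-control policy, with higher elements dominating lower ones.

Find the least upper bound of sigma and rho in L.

Common upper bounds of {sigma, rho}: chi, sigma, zeta.
The least among these is sigma.

sigma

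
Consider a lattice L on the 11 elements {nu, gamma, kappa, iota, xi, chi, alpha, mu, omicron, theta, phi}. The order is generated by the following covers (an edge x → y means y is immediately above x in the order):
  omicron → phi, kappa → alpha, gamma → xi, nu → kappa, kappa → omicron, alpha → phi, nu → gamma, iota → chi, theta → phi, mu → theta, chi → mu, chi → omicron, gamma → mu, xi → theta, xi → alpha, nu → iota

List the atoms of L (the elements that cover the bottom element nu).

The atoms are exactly the elements that cover nu: gamma, iota, kappa.

gamma, iota, kappa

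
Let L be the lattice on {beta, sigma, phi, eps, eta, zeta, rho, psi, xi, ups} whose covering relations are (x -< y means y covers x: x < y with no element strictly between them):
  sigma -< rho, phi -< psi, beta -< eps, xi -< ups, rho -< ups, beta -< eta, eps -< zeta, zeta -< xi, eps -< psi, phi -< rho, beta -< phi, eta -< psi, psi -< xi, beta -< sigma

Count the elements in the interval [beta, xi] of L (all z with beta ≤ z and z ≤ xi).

The interval [beta, xi] = {beta, eps, eta, phi, psi, xi, zeta}, which has 7 elements.

7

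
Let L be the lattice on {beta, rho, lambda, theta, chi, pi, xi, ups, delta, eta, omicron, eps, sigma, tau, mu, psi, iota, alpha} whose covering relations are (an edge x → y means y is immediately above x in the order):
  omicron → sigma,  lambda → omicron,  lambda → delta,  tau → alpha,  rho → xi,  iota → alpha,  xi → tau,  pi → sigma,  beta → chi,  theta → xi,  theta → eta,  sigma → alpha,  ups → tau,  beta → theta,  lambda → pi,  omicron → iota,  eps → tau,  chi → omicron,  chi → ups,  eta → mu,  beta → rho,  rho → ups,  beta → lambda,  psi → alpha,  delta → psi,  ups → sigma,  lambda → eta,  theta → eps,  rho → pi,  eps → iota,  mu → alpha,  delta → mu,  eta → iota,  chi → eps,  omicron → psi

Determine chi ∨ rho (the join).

Common upper bounds of {chi, rho}: alpha, sigma, tau, ups.
The least among these is ups.

ups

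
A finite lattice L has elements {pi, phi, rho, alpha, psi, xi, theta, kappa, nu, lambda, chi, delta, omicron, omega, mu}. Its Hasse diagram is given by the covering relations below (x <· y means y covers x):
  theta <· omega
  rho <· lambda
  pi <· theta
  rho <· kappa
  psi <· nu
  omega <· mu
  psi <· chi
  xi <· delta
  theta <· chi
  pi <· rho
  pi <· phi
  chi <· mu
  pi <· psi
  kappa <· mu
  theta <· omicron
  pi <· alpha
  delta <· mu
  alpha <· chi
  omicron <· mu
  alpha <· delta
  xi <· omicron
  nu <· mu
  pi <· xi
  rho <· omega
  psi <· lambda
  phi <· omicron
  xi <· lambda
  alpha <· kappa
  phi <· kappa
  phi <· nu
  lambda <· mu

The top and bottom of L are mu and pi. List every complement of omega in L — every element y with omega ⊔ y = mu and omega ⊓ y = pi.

alpha, delta, nu, phi, psi, xi

Need y with omega ∨ y = mu and omega ∧ y = pi.
Checking each element gives: alpha, delta, nu, phi, psi, xi.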